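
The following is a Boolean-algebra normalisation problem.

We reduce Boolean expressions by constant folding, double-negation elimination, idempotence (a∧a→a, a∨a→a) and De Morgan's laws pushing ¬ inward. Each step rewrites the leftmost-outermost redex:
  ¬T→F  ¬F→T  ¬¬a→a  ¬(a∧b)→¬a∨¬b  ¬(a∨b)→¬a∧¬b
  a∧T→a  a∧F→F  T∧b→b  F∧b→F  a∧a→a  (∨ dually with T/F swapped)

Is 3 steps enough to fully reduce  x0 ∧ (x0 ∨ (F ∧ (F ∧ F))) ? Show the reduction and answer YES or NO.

  start: x0 ∧ (x0 ∨ (F ∧ (F ∧ F)))
  →1  x0 ∧ (x0 ∨ F)
  →2  x0 ∧ x0
  →3  x0

Answer: YES — reaches normal form x0 in 3 ≤ 3 steps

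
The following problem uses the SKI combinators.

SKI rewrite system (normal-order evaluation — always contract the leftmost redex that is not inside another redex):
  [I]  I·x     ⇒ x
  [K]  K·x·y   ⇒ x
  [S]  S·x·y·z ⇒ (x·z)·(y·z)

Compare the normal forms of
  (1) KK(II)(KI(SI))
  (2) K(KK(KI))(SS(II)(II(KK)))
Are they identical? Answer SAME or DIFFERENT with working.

Answer: DIFFERENT — A ⇓ KI, B ⇓ K

Working:
Term A:
  start: KK(II)(KI(SI))
  [1] K(KI(SI))
  [2] KI

Term B:
  start: K(KK(KI))(SS(II)(II(KK)))
  [1] KK(KI)
  [2] K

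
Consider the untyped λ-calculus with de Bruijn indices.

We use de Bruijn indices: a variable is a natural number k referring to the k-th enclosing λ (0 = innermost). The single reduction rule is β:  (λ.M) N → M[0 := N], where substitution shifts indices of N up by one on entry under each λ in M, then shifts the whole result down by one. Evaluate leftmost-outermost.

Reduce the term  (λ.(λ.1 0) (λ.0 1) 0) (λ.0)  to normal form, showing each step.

Answer: normal form = λ.0  (in 5 steps)

Working:
  start: (λ.(λ.1 0) (λ.0 1) 0) (λ.0)
  [1] (λ.(λ.0) 0) (λ.0 (λ.0)) (λ.0)
  [2] (λ.0) (λ.0 (λ.0)) (λ.0)
  [3] (λ.0 (λ.0)) (λ.0)
  [4] (λ.0) (λ.0)
  [5] λ.0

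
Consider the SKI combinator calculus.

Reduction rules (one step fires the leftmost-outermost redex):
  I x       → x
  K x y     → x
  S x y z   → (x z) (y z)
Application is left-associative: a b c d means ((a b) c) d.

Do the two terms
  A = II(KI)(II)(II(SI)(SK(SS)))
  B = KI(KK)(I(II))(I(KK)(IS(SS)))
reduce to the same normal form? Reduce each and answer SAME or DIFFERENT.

Answer: DIFFERENT — A ⇓ SI(SK(SS)), B ⇓ K

Reduction:
Term A:
  start: II(KI)(II)(II(SI)(SK(SS)))
  [1] I(KI)(II)(II(SI)(SK(SS)))
  [2] KI(II)(II(SI)(SK(SS)))
  [3] I(II(SI)(SK(SS)))
  [4] II(SI)(SK(SS))
  [5] I(SI)(SK(SS))
  [6] SI(SK(SS))

Term B:
  start: KI(KK)(I(II))(I(KK)(IS(SS)))
  [1] I(I(II))(I(KK)(IS(SS)))
  [2] I(II)(I(KK)(IS(SS)))
  [3] II(I(KK)(IS(SS)))
  [4] I(I(KK)(IS(SS)))
  [5] I(KK)(IS(SS))
  [6] KK(IS(SS))
  [7] K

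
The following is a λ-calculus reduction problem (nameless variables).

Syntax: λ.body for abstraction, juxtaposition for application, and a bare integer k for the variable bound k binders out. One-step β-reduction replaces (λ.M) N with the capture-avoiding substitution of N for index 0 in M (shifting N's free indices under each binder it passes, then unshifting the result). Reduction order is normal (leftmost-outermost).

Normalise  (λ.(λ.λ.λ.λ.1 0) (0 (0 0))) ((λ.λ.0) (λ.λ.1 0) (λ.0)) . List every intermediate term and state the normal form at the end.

Answer: normal form = λ.λ.λ.1 0  (in 2 steps)

Reduction:
  start: (λ.(λ.λ.λ.λ.1 0) (0 (0 0))) ((λ.λ.0) (λ.λ.1 0) (λ.0))
  [1] (λ.λ.λ.λ.1 0) ((λ.λ.0) (λ.λ.1 0) (λ.0) ((λ.λ.0) (λ.λ.1 0) (λ.0) ((λ.λ.0) (λ.λ.1 0) (λ.0))))
  [2] λ.λ.λ.1 0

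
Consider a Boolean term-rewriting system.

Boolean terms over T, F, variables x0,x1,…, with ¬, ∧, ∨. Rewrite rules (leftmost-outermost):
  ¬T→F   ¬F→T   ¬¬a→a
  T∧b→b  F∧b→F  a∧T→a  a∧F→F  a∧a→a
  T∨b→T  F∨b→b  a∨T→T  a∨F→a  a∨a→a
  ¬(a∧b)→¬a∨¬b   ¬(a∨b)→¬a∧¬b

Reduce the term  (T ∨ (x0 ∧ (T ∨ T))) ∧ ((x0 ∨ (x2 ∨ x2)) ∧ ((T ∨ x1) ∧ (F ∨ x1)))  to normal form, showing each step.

Answer: normal form = (x0 ∨ x2) ∧ x1  (in 6 steps)

Derivation:
  start: (T ∨ (x0 ∧ (T ∨ T))) ∧ ((x0 ∨ (x2 ∨ x2)) ∧ ((T ∨ x1) ∧ (F ∨ x1)))
  [1] T ∧ ((x0 ∨ (x2 ∨ x2)) ∧ ((T ∨ x1) ∧ (F ∨ x1)))
  [2] (x0 ∨ (x2 ∨ x2)) ∧ ((T ∨ x1) ∧ (F ∨ x1))
  [3] (x0 ∨ x2) ∧ ((T ∨ x1) ∧ (F ∨ x1))
  [4] (x0 ∨ x2) ∧ (T ∧ (F ∨ x1))
  [5] (x0 ∨ x2) ∧ (F ∨ x1)
  [6] (x0 ∨ x2) ∧ x1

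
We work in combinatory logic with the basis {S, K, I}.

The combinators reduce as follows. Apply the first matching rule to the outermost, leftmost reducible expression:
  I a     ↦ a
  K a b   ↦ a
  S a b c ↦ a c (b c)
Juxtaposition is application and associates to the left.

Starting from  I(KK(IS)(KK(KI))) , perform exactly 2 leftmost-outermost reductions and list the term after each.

Answer: after 2 steps: K(KK(KI))

Derivation:
  start: I(KK(IS)(KK(KI)))
  step 1: KK(IS)(KK(KI))
  step 2: K(KK(KI))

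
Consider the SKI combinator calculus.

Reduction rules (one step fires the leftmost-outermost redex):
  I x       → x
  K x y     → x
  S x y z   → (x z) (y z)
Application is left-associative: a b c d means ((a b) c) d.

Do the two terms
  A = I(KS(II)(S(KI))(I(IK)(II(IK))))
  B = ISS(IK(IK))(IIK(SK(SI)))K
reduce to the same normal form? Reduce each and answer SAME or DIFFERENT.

Answer: DIFFERENT — A ⇓ S(S(KI))(KK), B ⇓ KK

Reduction:
Term A:
  start: I(KS(II)(S(KI))(I(IK)(II(IK))))
  →1  KS(II)(S(KI))(I(IK)(II(IK)))
  →2  S(S(KI))(I(IK)(II(IK)))
  →3  S(S(KI))(IK(II(IK)))
  →4  S(S(KI))(K(II(IK)))
  →5  S(S(KI))(K(I(IK)))
  →6  S(S(KI))(K(IK))
  →7  S(S(KI))(KK)

Term B:
  start: ISS(IK(IK))(IIK(SK(SI)))K
  →1  SS(IK(IK))(IIK(SK(SI)))K
  →2  S(IIK(SK(SI)))(IK(IK)(IIK(SK(SI))))K
  →3  IIK(SK(SI))K(IK(IK)(IIK(SK(SI)))K)
  →4  IK(SK(SI))K(IK(IK)(IIK(SK(SI)))K)
  →5  K(SK(SI))K(IK(IK)(IIK(SK(SI)))K)
  →6  SK(SI)(IK(IK)(IIK(SK(SI)))K)
  →7  K(IK(IK)(IIK(SK(SI)))K)(SI(IK(IK)(IIK(SK(SI)))K))
  →8  IK(IK)(IIK(SK(SI)))K
  →9  K(IK)(IIK(SK(SI)))K
  →10  IKK
  →11  KK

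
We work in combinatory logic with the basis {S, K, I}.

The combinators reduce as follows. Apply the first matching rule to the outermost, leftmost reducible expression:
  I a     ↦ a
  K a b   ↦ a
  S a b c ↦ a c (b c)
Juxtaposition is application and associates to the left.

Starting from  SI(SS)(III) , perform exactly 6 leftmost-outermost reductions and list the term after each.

  start: SI(SS)(III)
  [1] I(III)(SS(III))
  [2] III(SS(III))
  [3] II(SS(III))
  [4] I(SS(III))
  [5] SS(III)
  [6] SS(II)

Answer: after 6 steps: SS(II)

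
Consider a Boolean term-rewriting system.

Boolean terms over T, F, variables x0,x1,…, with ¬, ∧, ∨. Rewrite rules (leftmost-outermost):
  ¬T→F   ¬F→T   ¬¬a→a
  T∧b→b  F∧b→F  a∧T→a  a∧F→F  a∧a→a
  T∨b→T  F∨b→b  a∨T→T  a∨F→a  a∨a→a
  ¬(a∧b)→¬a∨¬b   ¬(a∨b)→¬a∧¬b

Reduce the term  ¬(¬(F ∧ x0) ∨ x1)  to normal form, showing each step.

  start: ¬(¬(F ∧ x0) ∨ x1)
  [1] ¬¬(F ∧ x0) ∧ ¬x1
  [2] (F ∧ x0) ∧ ¬x1
  [3] F ∧ ¬x1
  [4] F

Answer: normal form = F  (in 4 steps)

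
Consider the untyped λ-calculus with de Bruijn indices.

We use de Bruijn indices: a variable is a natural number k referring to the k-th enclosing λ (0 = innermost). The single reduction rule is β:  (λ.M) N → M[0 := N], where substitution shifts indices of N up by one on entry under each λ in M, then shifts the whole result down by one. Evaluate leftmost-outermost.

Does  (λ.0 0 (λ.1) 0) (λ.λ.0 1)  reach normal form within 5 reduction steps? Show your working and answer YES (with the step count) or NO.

Answer: YES — reaches normal form λ.0 (λ.λ.0 1) in 5 ≤ 5 steps

Reduction:
  start: (λ.0 0 (λ.1) 0) (λ.λ.0 1)
  [1] (λ.λ.0 1) (λ.λ.0 1) (λ.λ.λ.0 1) (λ.λ.0 1)
  [2] (λ.0 (λ.λ.0 1)) (λ.λ.λ.0 1) (λ.λ.0 1)
  [3] (λ.λ.λ.0 1) (λ.λ.0 1) (λ.λ.0 1)
  [4] (λ.λ.0 1) (λ.λ.0 1)
  [5] λ.0 (λ.λ.0 1)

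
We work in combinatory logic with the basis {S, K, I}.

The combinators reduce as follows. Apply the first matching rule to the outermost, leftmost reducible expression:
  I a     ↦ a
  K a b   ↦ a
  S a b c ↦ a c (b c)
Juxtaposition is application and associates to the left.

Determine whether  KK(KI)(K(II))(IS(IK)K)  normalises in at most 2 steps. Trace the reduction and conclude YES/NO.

  start: KK(KI)(K(II))(IS(IK)K)
  step 1: K(K(II))(IS(IK)K)
  step 2: K(II)

Answer: NO — after 2 steps the term is K(II), not yet normal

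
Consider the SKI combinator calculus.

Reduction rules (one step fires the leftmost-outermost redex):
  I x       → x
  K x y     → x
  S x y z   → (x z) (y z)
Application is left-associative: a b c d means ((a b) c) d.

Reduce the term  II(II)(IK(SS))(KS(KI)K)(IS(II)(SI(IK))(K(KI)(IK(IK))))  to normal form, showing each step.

  start: II(II)(IK(SS))(KS(KI)K)(IS(II)(SI(IK))(K(KI)(IK(IK))))
  →1  I(II)(IK(SS))(KS(KI)K)(IS(II)(SI(IK))(K(KI)(IK(IK))))
  →2  II(IK(SS))(KS(KI)K)(IS(II)(SI(IK))(K(KI)(IK(IK))))
  →3  I(IK(SS))(KS(KI)K)(IS(II)(SI(IK))(K(KI)(IK(IK))))
  →4  IK(SS)(KS(KI)K)(IS(II)(SI(IK))(K(KI)(IK(IK))))
  →5  K(SS)(KS(KI)K)(IS(II)(SI(IK))(K(KI)(IK(IK))))
  →6  SS(IS(II)(SI(IK))(K(KI)(IK(IK))))
  →7  SS(S(II)(SI(IK))(K(KI)(IK(IK))))
  →8  SS(II(K(KI)(IK(IK)))(SI(IK)(K(KI)(IK(IK)))))
  →9  SS(I(K(KI)(IK(IK)))(SI(IK)(K(KI)(IK(IK)))))
  →10  SS(K(KI)(IK(IK))(SI(IK)(K(KI)(IK(IK)))))
  →11  SS(KI(SI(IK)(K(KI)(IK(IK)))))
  →12  SSI

Answer: normal form = SSI  (in 12 steps)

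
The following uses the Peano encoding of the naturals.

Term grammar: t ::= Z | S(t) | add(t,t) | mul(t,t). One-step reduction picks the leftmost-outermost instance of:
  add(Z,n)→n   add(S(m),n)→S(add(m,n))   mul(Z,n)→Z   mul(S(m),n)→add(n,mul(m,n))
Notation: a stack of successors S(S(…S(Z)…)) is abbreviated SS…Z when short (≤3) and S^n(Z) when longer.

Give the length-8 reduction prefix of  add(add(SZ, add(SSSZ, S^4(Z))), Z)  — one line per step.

Answer: after 8 steps: S(S(S(add(S(add(Z, S^4(Z))), Z))))

Working:
  start: add(add(SZ, add(SSSZ, S^4(Z))), Z)
  →1  add(S(add(Z, add(SSSZ, S^4(Z)))), Z)
  →2  S(add(add(Z, add(SSSZ, S^4(Z))), Z))
  →3  S(add(add(SSSZ, S^4(Z)), Z))
  →4  S(add(S(add(SSZ, S^4(Z))), Z))
  →5  S(S(add(add(SSZ, S^4(Z)), Z)))
  →6  S(S(add(S(add(SZ, S^4(Z))), Z)))
  →7  S(S(S(add(add(SZ, S^4(Z)), Z))))
  →8  S(S(S(add(S(add(Z, S^4(Z))), Z))))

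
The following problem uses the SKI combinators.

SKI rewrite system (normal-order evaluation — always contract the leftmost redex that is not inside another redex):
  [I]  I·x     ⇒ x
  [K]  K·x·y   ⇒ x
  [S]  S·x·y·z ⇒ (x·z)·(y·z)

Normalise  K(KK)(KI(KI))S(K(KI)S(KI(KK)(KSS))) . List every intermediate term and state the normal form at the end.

  start: K(KK)(KI(KI))S(K(KI)S(KI(KK)(KSS)))
  →1  KKS(K(KI)S(KI(KK)(KSS)))
  →2  K(K(KI)S(KI(KK)(KSS)))
  →3  K(KI(KI(KK)(KSS)))
  →4  KI

Answer: normal form = KI  (in 4 steps)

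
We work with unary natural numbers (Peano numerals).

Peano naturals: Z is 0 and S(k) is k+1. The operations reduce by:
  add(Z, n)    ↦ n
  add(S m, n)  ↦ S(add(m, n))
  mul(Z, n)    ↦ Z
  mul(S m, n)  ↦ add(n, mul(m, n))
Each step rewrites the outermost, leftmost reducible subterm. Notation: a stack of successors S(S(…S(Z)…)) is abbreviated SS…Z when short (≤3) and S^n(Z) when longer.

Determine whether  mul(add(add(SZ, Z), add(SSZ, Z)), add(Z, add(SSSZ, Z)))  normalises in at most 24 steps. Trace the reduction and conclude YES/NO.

  start: mul(add(add(SZ, Z), add(SSZ, Z)), add(Z, add(SSSZ, Z)))
  step 1: mul(add(S(add(Z, Z)), add(SSZ, Z)), add(Z, add(SSSZ, Z)))
  step 2: mul(S(add(add(Z, Z), add(SSZ, Z))), add(Z, add(SSSZ, Z)))
  step 3: add(add(Z, add(SSSZ, Z)), mul(add(add(Z, Z), add(SSZ, Z)), add(Z, add(SSSZ, Z))))
  step 4: add(add(SSSZ, Z), mul(add(add(Z, Z), add(SSZ, Z)), add(Z, add(SSSZ, Z))))
  step 5: add(S(add(SSZ, Z)), mul(add(add(Z, Z), add(SSZ, Z)), add(Z, add(SSSZ, Z))))
  step 6: S(add(add(SSZ, Z), mul(add(add(Z, Z), add(SSZ, Z)), add(Z, add(SSSZ, Z)))))
  step 7: S(add(S(add(SZ, Z)), mul(add(add(Z, Z), add(SSZ, Z)), add(Z, add(SSSZ, Z)))))
  step 8: S(S(add(add(SZ, Z), mul(add(add(Z, Z), add(SSZ, Z)), add(Z, add(SSSZ, Z))))))
  step 9: S(S(add(S(add(Z, Z)), mul(add(add(Z, Z), add(SSZ, Z)), add(Z, add(SSSZ, Z))))))
  step 10: S(S(S(add(add(Z, Z), mul(add(add(Z, Z), add(SSZ, Z)), add(Z, add(SSSZ, Z)))))))
  step 11: S(S(S(add(Z, mul(add(add(Z, Z), add(SSZ, Z)), add(Z, add(SSSZ, Z)))))))
  step 12: S(S(S(mul(add(add(Z, Z), add(SSZ, Z)), add(Z, add(SSSZ, Z))))))
  step 13: S(S(S(mul(add(Z, add(SSZ, Z)), add(Z, add(SSSZ, Z))))))
  step 14: S(S(S(mul(add(SSZ, Z), add(Z, add(SSSZ, Z))))))
  step 15: S(S(S(mul(S(add(SZ, Z)), add(Z, add(SSSZ, Z))))))
  step 16: S(S(S(add(add(Z, add(SSSZ, Z)), mul(add(SZ, Z), add(Z, add(SSSZ, Z)))))))
  step 17: S(S(S(add(add(SSSZ, Z), mul(add(SZ, Z), add(Z, add(SSSZ, Z)))))))
  step 18: S(S(S(add(S(add(SSZ, Z)), mul(add(SZ, Z), add(Z, add(SSSZ, Z)))))))
  step 19: S(S(S(S(add(add(SSZ, Z), mul(add(SZ, Z), add(Z, add(SSSZ, Z))))))))
  step 20: S(S(S(S(add(S(add(SZ, Z)), mul(add(SZ, Z), add(Z, add(SSSZ, Z))))))))
  step 21: S(S(S(S(S(add(add(SZ, Z), mul(add(SZ, Z), add(Z, add(SSSZ, Z)))))))))
  step 22: S(S(S(S(S(add(S(add(Z, Z)), mul(add(SZ, Z), add(Z, add(SSSZ, Z)))))))))
  step 23: S(S(S(S(S(S(add(add(Z, Z), mul(add(SZ, Z), add(Z, add(SSSZ, Z))))))))))
  step 24: S(S(S(S(S(S(add(Z, mul(add(SZ, Z), add(Z, add(SSSZ, Z))))))))))

Answer: NO — after 24 steps the term is S(S(S(S(S(S(add(Z, mul(add(SZ, Z), add(Z, add(SSSZ, Z)))))))))), not yet normal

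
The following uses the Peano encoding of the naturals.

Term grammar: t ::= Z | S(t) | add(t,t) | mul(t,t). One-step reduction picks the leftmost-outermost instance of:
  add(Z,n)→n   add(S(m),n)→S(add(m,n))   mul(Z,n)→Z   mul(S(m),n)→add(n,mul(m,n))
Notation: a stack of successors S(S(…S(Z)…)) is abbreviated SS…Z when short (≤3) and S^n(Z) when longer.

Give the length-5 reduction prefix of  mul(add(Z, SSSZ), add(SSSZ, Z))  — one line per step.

Answer: after 5 steps: S(add(S(add(SZ, Z)), mul(SSZ, add(SSSZ, Z))))

Derivation:
  start: mul(add(Z, SSSZ), add(SSSZ, Z))
  →1  mul(SSSZ, add(SSSZ, Z))
  →2  add(add(SSSZ, Z), mul(SSZ, add(SSSZ, Z)))
  →3  add(S(add(SSZ, Z)), mul(SSZ, add(SSSZ, Z)))
  →4  S(add(add(SSZ, Z), mul(SSZ, add(SSSZ, Z))))
  →5  S(add(S(add(SZ, Z)), mul(SSZ, add(SSSZ, Z))))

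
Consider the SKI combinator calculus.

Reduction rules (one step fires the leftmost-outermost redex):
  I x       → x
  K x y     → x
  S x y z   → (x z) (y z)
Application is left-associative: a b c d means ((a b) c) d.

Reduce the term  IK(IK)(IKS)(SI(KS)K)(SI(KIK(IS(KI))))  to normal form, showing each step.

Answer: normal form = KS  (in 7 steps)

Working:
  start: IK(IK)(IKS)(SI(KS)K)(SI(KIK(IS(KI))))
  [1] K(IK)(IKS)(SI(KS)K)(SI(KIK(IS(KI))))
  [2] IK(SI(KS)K)(SI(KIK(IS(KI))))
  [3] K(SI(KS)K)(SI(KIK(IS(KI))))
  [4] SI(KS)K
  [5] IK(KSK)
  [6] K(KSK)
  [7] KS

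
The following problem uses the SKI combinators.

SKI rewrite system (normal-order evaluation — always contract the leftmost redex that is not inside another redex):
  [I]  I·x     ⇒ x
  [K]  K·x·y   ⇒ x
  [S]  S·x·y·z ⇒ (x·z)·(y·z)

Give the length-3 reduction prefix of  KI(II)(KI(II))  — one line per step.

Answer: after 3 steps: I

Derivation:
  start: KI(II)(KI(II))
  step 1: I(KI(II))
  step 2: KI(II)
  step 3: I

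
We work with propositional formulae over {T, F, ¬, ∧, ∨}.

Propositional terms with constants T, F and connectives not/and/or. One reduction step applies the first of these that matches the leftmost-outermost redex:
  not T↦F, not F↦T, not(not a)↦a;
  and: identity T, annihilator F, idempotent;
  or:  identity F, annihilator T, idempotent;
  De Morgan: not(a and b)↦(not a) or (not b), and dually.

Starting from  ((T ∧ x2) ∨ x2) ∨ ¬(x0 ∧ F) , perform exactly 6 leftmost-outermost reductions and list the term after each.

Answer: after 6 steps: T

Reduction:
  start: ((T ∧ x2) ∨ x2) ∨ ¬(x0 ∧ F)
  →1  (x2 ∨ x2) ∨ ¬(x0 ∧ F)
  →2  x2 ∨ ¬(x0 ∧ F)
  →3  x2 ∨ (¬x0 ∨ ¬F)
  →4  x2 ∨ (¬x0 ∨ T)
  →5  x2 ∨ T
  →6  T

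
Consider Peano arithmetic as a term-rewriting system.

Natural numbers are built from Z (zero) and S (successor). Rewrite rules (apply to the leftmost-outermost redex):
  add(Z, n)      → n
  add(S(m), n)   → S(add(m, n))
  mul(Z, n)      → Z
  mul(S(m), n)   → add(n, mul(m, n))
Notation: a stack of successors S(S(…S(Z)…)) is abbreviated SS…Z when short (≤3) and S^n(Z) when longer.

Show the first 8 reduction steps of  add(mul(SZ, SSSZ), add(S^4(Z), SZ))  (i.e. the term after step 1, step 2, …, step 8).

  start: add(mul(SZ, SSSZ), add(S^4(Z), SZ))
  [1] add(add(SSSZ, mul(Z, SSSZ)), add(S^4(Z), SZ))
  [2] add(S(add(SSZ, mul(Z, SSSZ))), add(S^4(Z), SZ))
  [3] S(add(add(SSZ, mul(Z, SSSZ)), add(S^4(Z), SZ)))
  [4] S(add(S(add(SZ, mul(Z, SSSZ))), add(S^4(Z), SZ)))
  [5] S(S(add(add(SZ, mul(Z, SSSZ)), add(S^4(Z), SZ))))
  [6] S(S(add(S(add(Z, mul(Z, SSSZ))), add(S^4(Z), SZ))))
  [7] S(S(S(add(add(Z, mul(Z, SSSZ)), add(S^4(Z), SZ)))))
  [8] S(S(S(add(mul(Z, SSSZ), add(S^4(Z), SZ)))))

Answer: after 8 steps: S(S(S(add(mul(Z, SSSZ), add(S^4(Z), SZ)))))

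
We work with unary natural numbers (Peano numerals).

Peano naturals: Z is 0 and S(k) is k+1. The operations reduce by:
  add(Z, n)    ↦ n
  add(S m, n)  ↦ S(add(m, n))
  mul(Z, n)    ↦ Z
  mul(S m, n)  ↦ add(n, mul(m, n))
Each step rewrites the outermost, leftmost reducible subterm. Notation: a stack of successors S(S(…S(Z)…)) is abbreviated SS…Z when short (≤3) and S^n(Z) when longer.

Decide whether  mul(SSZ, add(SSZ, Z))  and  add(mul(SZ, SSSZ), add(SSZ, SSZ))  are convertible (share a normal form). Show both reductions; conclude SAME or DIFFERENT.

Term A:
  start: mul(SSZ, add(SSZ, Z))
  [1] add(add(SSZ, Z), mul(SZ, add(SSZ, Z)))
  [2] add(S(add(SZ, Z)), mul(SZ, add(SSZ, Z)))
  [3] S(add(add(SZ, Z), mul(SZ, add(SSZ, Z))))
  [4] S(add(S(add(Z, Z)), mul(SZ, add(SSZ, Z))))
  [5] S(S(add(add(Z, Z), mul(SZ, add(SSZ, Z)))))
  [6] S(S(add(Z, mul(SZ, add(SSZ, Z)))))
  [7] S(S(mul(SZ, add(SSZ, Z))))
  [8] S(S(add(add(SSZ, Z), mul(Z, add(SSZ, Z)))))
  [9] S(S(add(S(add(SZ, Z)), mul(Z, add(SSZ, Z)))))
  [10] S(S(S(add(add(SZ, Z), mul(Z, add(SSZ, Z))))))
  [11] S(S(S(add(S(add(Z, Z)), mul(Z, add(SSZ, Z))))))
  [12] S(S(S(S(add(add(Z, Z), mul(Z, add(SSZ, Z)))))))
  [13] S(S(S(S(add(Z, mul(Z, add(SSZ, Z)))))))
  [14] S(S(S(S(mul(Z, add(SSZ, Z))))))
  [15] S^4(Z)

Term B:
  start: add(mul(SZ, SSSZ), add(SSZ, SSZ))
  [1] add(add(SSSZ, mul(Z, SSSZ)), add(SSZ, SSZ))
  [2] add(S(add(SSZ, mul(Z, SSSZ))), add(SSZ, SSZ))
  [3] S(add(add(SSZ, mul(Z, SSSZ)), add(SSZ, SSZ)))
  [4] S(add(S(add(SZ, mul(Z, SSSZ))), add(SSZ, SSZ)))
  [5] S(S(add(add(SZ, mul(Z, SSSZ)), add(SSZ, SSZ))))
  [6] S(S(add(S(add(Z, mul(Z, SSSZ))), add(SSZ, SSZ))))
  [7] S(S(S(add(add(Z, mul(Z, SSSZ)), add(SSZ, SSZ)))))
  [8] S(S(S(add(mul(Z, SSSZ), add(SSZ, SSZ)))))
  [9] S(S(S(add(Z, add(SSZ, SSZ)))))
  [10] S(S(S(add(SSZ, SSZ))))
  [11] S(S(S(S(add(SZ, SSZ)))))
  [12] S(S(S(S(S(add(Z, SSZ))))))
  [13] S^7(Z)

Answer: DIFFERENT — A ⇓ S^4(Z), B ⇓ S^7(Z)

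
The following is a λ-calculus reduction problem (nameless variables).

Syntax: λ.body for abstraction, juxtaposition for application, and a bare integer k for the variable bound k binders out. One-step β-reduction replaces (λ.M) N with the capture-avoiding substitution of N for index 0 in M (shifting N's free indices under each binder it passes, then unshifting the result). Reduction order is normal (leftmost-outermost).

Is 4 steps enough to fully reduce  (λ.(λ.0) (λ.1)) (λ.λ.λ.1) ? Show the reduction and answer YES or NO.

Answer: YES — reaches normal form λ.λ.λ.λ.1 in 2 ≤ 4 steps

Derivation:
  start: (λ.(λ.0) (λ.1)) (λ.λ.λ.1)
  [1] (λ.0) (λ.λ.λ.λ.1)
  [2] λ.λ.λ.λ.1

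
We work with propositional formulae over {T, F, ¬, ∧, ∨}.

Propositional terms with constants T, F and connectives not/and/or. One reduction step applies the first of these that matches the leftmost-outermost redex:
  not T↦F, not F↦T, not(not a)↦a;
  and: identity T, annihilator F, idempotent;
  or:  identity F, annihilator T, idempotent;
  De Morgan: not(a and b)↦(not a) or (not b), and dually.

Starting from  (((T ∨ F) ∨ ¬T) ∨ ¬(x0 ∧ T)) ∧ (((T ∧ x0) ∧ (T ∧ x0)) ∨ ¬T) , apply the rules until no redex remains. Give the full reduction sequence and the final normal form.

Answer: normal form = x0  (in 8 steps)

Derivation:
  start: (((T ∨ F) ∨ ¬T) ∨ ¬(x0 ∧ T)) ∧ (((T ∧ x0) ∧ (T ∧ x0)) ∨ ¬T)
  step 1: ((T ∨ ¬T) ∨ ¬(x0 ∧ T)) ∧ (((T ∧ x0) ∧ (T ∧ x0)) ∨ ¬T)
  step 2: (T ∨ ¬(x0 ∧ T)) ∧ (((T ∧ x0) ∧ (T ∧ x0)) ∨ ¬T)
  step 3: T ∧ (((T ∧ x0) ∧ (T ∧ x0)) ∨ ¬T)
  step 4: ((T ∧ x0) ∧ (T ∧ x0)) ∨ ¬T
  step 5: (T ∧ x0) ∨ ¬T
  step 6: x0 ∨ ¬T
  step 7: x0 ∨ F
  step 8: x0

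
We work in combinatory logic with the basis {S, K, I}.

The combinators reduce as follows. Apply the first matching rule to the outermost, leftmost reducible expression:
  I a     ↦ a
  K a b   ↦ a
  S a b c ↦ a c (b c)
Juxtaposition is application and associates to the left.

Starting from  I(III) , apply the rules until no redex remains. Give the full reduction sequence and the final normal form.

  start: I(III)
  [1] III
  [2] II
  [3] I

Answer: normal form = I  (in 3 steps)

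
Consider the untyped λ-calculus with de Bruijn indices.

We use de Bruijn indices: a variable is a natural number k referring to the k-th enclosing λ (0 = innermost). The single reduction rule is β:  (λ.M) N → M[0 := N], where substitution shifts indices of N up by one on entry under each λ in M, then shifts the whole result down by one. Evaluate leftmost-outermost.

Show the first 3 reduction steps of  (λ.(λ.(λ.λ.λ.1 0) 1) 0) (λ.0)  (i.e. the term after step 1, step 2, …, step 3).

  start: (λ.(λ.(λ.λ.λ.1 0) 1) 0) (λ.0)
  [1] (λ.(λ.λ.λ.1 0) (λ.0)) (λ.0)
  [2] (λ.λ.λ.1 0) (λ.0)
  [3] λ.λ.1 0

Answer: after 3 steps: λ.λ.1 0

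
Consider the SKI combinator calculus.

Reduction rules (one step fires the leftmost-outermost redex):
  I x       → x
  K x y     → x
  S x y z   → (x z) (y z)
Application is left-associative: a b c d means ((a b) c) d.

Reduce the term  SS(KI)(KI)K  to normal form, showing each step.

  start: SS(KI)(KI)K
  step 1: S(KI)(KI(KI))K
  step 2: KIK(KI(KI)K)
  step 3: I(KI(KI)K)
  step 4: KI(KI)K
  step 5: IK
  step 6: K

Answer: normal form = K  (in 6 steps)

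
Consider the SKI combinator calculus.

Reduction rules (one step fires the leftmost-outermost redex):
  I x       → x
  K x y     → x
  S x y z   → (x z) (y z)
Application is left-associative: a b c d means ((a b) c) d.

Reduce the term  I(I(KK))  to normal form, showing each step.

  start: I(I(KK))
  →1  I(KK)
  →2  KK

Answer: normal form = KK  (in 2 steps)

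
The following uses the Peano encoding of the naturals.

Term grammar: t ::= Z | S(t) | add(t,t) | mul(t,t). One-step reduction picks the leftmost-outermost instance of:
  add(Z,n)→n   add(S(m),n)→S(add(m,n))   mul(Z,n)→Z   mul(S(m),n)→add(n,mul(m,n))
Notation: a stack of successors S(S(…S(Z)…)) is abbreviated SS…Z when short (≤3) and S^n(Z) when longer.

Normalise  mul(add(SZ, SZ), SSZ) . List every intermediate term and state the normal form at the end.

Answer: normal form = S^4(Z)  (in 11 steps)

Derivation:
  start: mul(add(SZ, SZ), SSZ)
  [1] mul(S(add(Z, SZ)), SSZ)
  [2] add(SSZ, mul(add(Z, SZ), SSZ))
  [3] S(add(SZ, mul(add(Z, SZ), SSZ)))
  [4] S(S(add(Z, mul(add(Z, SZ), SSZ))))
  [5] S(S(mul(add(Z, SZ), SSZ)))
  [6] S(S(mul(SZ, SSZ)))
  [7] S(S(add(SSZ, mul(Z, SSZ))))
  [8] S(S(S(add(SZ, mul(Z, SSZ)))))
  [9] S(S(S(S(add(Z, mul(Z, SSZ))))))
  [10] S(S(S(S(mul(Z, SSZ)))))
  [11] S^4(Z)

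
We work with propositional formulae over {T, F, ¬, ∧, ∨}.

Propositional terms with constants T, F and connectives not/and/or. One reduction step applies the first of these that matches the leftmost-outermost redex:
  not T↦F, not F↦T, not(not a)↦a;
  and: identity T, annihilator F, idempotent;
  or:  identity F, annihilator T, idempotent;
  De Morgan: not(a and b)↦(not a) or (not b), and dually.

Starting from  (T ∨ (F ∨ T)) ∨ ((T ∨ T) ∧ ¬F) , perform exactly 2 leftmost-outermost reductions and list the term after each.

  start: (T ∨ (F ∨ T)) ∨ ((T ∨ T) ∧ ¬F)
  [1] T ∨ ((T ∨ T) ∧ ¬F)
  [2] T

Answer: after 2 steps: T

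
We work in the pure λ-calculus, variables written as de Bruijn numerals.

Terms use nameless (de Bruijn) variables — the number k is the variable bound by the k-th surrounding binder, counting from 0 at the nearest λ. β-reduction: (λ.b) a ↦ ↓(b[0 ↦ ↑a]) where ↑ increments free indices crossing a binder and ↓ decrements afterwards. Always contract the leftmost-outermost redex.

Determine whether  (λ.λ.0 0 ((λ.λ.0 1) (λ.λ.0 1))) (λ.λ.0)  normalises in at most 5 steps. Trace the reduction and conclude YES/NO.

  start: (λ.λ.0 0 ((λ.λ.0 1) (λ.λ.0 1))) (λ.λ.0)
  [1] λ.0 0 ((λ.λ.0 1) (λ.λ.0 1))
  [2] λ.0 0 (λ.0 (λ.λ.0 1))

Answer: YES — reaches normal form λ.0 0 (λ.0 (λ.λ.0 1)) in 2 ≤ 5 steps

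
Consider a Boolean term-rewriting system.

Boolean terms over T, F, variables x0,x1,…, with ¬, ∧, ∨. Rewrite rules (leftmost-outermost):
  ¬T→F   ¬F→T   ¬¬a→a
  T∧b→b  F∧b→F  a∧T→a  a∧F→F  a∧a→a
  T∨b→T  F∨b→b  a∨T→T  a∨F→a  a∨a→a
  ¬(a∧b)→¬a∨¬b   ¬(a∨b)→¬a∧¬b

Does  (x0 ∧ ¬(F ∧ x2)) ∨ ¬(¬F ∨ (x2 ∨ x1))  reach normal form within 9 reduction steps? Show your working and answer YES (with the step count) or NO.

Answer: YES — reaches normal form x0 in 8 ≤ 9 steps

Working:
  start: (x0 ∧ ¬(F ∧ x2)) ∨ ¬(¬F ∨ (x2 ∨ x1))
  →1  (x0 ∧ (¬F ∨ ¬x2)) ∨ ¬(¬F ∨ (x2 ∨ x1))
  →2  (x0 ∧ (T ∨ ¬x2)) ∨ ¬(¬F ∨ (x2 ∨ x1))
  →3  (x0 ∧ T) ∨ ¬(¬F ∨ (x2 ∨ x1))
  →4  x0 ∨ ¬(¬F ∨ (x2 ∨ x1))
  →5  x0 ∨ (¬¬F ∧ ¬(x2 ∨ x1))
  →6  x0 ∨ (F ∧ ¬(x2 ∨ x1))
  →7  x0 ∨ F
  →8  x0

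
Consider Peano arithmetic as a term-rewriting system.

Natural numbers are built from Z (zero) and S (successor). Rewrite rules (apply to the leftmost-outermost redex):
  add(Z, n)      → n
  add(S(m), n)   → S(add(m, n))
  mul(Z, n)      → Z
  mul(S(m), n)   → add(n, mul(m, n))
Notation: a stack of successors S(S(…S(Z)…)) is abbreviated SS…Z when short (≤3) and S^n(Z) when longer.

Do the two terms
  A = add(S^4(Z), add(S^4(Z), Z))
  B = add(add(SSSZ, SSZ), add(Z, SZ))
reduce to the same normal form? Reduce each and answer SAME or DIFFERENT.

Answer: DIFFERENT — A ⇓ S^8(Z), B ⇓ S^6(Z)

Working:
Term A:
  start: add(S^4(Z), add(S^4(Z), Z))
  →1  S(add(SSSZ, add(S^4(Z), Z)))
  →2  S(S(add(SSZ, add(S^4(Z), Z))))
  →3  S(S(S(add(SZ, add(S^4(Z), Z)))))
  →4  S(S(S(S(add(Z, add(S^4(Z), Z))))))
  →5  S(S(S(S(add(S^4(Z), Z)))))
  →6  S(S(S(S(S(add(SSSZ, Z))))))
  →7  S(S(S(S(S(S(add(SSZ, Z)))))))
  →8  S(S(S(S(S(S(S(add(SZ, Z))))))))
  →9  S(S(S(S(S(S(S(S(add(Z, Z)))))))))
  →10  S^8(Z)

Term B:
  start: add(add(SSSZ, SSZ), add(Z, SZ))
  →1  add(S(add(SSZ, SSZ)), add(Z, SZ))
  →2  S(add(add(SSZ, SSZ), add(Z, SZ)))
  →3  S(add(S(add(SZ, SSZ)), add(Z, SZ)))
  →4  S(S(add(add(SZ, SSZ), add(Z, SZ))))
  →5  S(S(add(S(add(Z, SSZ)), add(Z, SZ))))
  →6  S(S(S(add(add(Z, SSZ), add(Z, SZ)))))
  →7  S(S(S(add(SSZ, add(Z, SZ)))))
  →8  S(S(S(S(add(SZ, add(Z, SZ))))))
  →9  S(S(S(S(S(add(Z, add(Z, SZ)))))))
  →10  S(S(S(S(S(add(Z, SZ))))))
  →11  S^6(Z)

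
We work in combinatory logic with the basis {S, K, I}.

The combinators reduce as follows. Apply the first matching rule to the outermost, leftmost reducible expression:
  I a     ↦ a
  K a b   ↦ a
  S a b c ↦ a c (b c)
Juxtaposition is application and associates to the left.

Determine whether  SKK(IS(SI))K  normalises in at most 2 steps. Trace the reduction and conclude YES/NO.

Answer: NO — after 2 steps the term is IS(SI)K, not yet normal

Derivation:
  start: SKK(IS(SI))K
  step 1: K(IS(SI))(K(IS(SI)))K
  step 2: IS(SI)K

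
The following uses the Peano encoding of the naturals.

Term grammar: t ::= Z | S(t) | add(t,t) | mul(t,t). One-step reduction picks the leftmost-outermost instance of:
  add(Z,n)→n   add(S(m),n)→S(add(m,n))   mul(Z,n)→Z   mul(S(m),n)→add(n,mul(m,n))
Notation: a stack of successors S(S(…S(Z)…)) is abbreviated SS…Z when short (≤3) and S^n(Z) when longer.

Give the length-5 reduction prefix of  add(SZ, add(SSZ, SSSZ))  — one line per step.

Answer: after 5 steps: S^6(Z)

Reduction:
  start: add(SZ, add(SSZ, SSSZ))
  →1  S(add(Z, add(SSZ, SSSZ)))
  →2  S(add(SSZ, SSSZ))
  →3  S(S(add(SZ, SSSZ)))
  →4  S(S(S(add(Z, SSSZ))))
  →5  S^6(Z)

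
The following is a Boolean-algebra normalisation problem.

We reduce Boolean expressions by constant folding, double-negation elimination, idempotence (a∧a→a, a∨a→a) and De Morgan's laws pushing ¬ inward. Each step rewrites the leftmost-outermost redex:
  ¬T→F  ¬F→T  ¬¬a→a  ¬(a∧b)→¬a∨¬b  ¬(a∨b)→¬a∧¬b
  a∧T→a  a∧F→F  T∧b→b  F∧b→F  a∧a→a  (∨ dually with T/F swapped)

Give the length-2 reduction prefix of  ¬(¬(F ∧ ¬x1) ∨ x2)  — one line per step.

Answer: after 2 steps: (F ∧ ¬x1) ∧ ¬x2

Working:
  start: ¬(¬(F ∧ ¬x1) ∨ x2)
  step 1: ¬¬(F ∧ ¬x1) ∧ ¬x2
  step 2: (F ∧ ¬x1) ∧ ¬x2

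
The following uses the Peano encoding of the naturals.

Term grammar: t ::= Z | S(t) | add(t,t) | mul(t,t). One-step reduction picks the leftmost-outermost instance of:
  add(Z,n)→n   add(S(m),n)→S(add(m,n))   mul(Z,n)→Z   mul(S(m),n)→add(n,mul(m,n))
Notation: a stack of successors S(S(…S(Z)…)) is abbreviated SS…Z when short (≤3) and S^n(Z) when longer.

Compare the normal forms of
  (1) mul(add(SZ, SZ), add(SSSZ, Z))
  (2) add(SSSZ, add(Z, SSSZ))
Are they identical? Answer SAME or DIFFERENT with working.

Term A:
  start: mul(add(SZ, SZ), add(SSSZ, Z))
  step 1: mul(S(add(Z, SZ)), add(SSSZ, Z))
  step 2: add(add(SSSZ, Z), mul(add(Z, SZ), add(SSSZ, Z)))
  step 3: add(S(add(SSZ, Z)), mul(add(Z, SZ), add(SSSZ, Z)))
  step 4: S(add(add(SSZ, Z), mul(add(Z, SZ), add(SSSZ, Z))))
  step 5: S(add(S(add(SZ, Z)), mul(add(Z, SZ), add(SSSZ, Z))))
  step 6: S(S(add(add(SZ, Z), mul(add(Z, SZ), add(SSSZ, Z)))))
  step 7: S(S(add(S(add(Z, Z)), mul(add(Z, SZ), add(SSSZ, Z)))))
  step 8: S(S(S(add(add(Z, Z), mul(add(Z, SZ), add(SSSZ, Z))))))
  step 9: S(S(S(add(Z, mul(add(Z, SZ), add(SSSZ, Z))))))
  step 10: S(S(S(mul(add(Z, SZ), add(SSSZ, Z)))))
  step 11: S(S(S(mul(SZ, add(SSSZ, Z)))))
  step 12: S(S(S(add(add(SSSZ, Z), mul(Z, add(SSSZ, Z))))))
  step 13: S(S(S(add(S(add(SSZ, Z)), mul(Z, add(SSSZ, Z))))))
  step 14: S(S(S(S(add(add(SSZ, Z), mul(Z, add(SSSZ, Z)))))))
  step 15: S(S(S(S(add(S(add(SZ, Z)), mul(Z, add(SSSZ, Z)))))))
  step 16: S(S(S(S(S(add(add(SZ, Z), mul(Z, add(SSSZ, Z))))))))
  step 17: S(S(S(S(S(add(S(add(Z, Z)), mul(Z, add(SSSZ, Z))))))))
  step 18: S(S(S(S(S(S(add(add(Z, Z), mul(Z, add(SSSZ, Z)))))))))
  step 19: S(S(S(S(S(S(add(Z, mul(Z, add(SSSZ, Z)))))))))
  step 20: S(S(S(S(S(S(mul(Z, add(SSSZ, Z))))))))
  step 21: S^6(Z)

Term B:
  start: add(SSSZ, add(Z, SSSZ))
  step 1: S(add(SSZ, add(Z, SSSZ)))
  step 2: S(S(add(SZ, add(Z, SSSZ))))
  step 3: S(S(S(add(Z, add(Z, SSSZ)))))
  step 4: S(S(S(add(Z, SSSZ))))
  step 5: S^6(Z)

Answer: SAME — A ⇓ S^6(Z), B ⇓ S^6(Z)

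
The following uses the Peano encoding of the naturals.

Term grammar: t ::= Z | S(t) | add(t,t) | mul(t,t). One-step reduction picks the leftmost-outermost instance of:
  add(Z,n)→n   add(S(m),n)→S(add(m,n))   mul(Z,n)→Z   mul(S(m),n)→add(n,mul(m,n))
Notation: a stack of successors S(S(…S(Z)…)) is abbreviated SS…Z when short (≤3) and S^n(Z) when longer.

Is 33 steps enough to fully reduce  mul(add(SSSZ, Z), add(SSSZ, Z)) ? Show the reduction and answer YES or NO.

Answer: YES — reaches normal form S^9(Z) in 32 ≤ 33 steps

Working:
  start: mul(add(SSSZ, Z), add(SSSZ, Z))
  [1] mul(S(add(SSZ, Z)), add(SSSZ, Z))
  [2] add(add(SSSZ, Z), mul(add(SSZ, Z), add(SSSZ, Z)))
  [3] add(S(add(SSZ, Z)), mul(add(SSZ, Z), add(SSSZ, Z)))
  [4] S(add(add(SSZ, Z), mul(add(SSZ, Z), add(SSSZ, Z))))
  [5] S(add(S(add(SZ, Z)), mul(add(SSZ, Z), add(SSSZ, Z))))
  [6] S(S(add(add(SZ, Z), mul(add(SSZ, Z), add(SSSZ, Z)))))
  [7] S(S(add(S(add(Z, Z)), mul(add(SSZ, Z), add(SSSZ, Z)))))
  [8] S(S(S(add(add(Z, Z), mul(add(SSZ, Z), add(SSSZ, Z))))))
  [9] S(S(S(add(Z, mul(add(SSZ, Z), add(SSSZ, Z))))))
  [10] S(S(S(mul(add(SSZ, Z), add(SSSZ, Z)))))
  [11] S(S(S(mul(S(add(SZ, Z)), add(SSSZ, Z)))))
  [12] S(S(S(add(add(SSSZ, Z), mul(add(SZ, Z), add(SSSZ, Z))))))
  [13] S(S(S(add(S(add(SSZ, Z)), mul(add(SZ, Z), add(SSSZ, Z))))))
  [14] S(S(S(S(add(add(SSZ, Z), mul(add(SZ, Z), add(SSSZ, Z)))))))
  [15] S(S(S(S(add(S(add(SZ, Z)), mul(add(SZ, Z), add(SSSZ, Z)))))))
  [16] S(S(S(S(S(add(add(SZ, Z), mul(add(SZ, Z), add(SSSZ, Z))))))))
  [17] S(S(S(S(S(add(S(add(Z, Z)), mul(add(SZ, Z), add(SSSZ, Z))))))))
  [18] S(S(S(S(S(S(add(add(Z, Z), mul(add(SZ, Z), add(SSSZ, Z)))))))))
  [19] S(S(S(S(S(S(add(Z, mul(add(SZ, Z), add(SSSZ, Z)))))))))
  [20] S(S(S(S(S(S(mul(add(SZ, Z), add(SSSZ, Z))))))))
  [21] S(S(S(S(S(S(mul(S(add(Z, Z)), add(SSSZ, Z))))))))
  [22] S(S(S(S(S(S(add(add(SSSZ, Z), mul(add(Z, Z), add(SSSZ, Z)))))))))
  [23] S(S(S(S(S(S(add(S(add(SSZ, Z)), mul(add(Z, Z), add(SSSZ, Z)))))))))
  [24] S(S(S(S(S(S(S(add(add(SSZ, Z), mul(add(Z, Z), add(SSSZ, Z))))))))))
  [25] S(S(S(S(S(S(S(add(S(add(SZ, Z)), mul(add(Z, Z), add(SSSZ, Z))))))))))
  [26] S(S(S(S(S(S(S(S(add(add(SZ, Z), mul(add(Z, Z), add(SSSZ, Z)))))))))))
  [27] S(S(S(S(S(S(S(S(add(S(add(Z, Z)), mul(add(Z, Z), add(SSSZ, Z)))))))))))
  [28] S(S(S(S(S(S(S(S(S(add(add(Z, Z), mul(add(Z, Z), add(SSSZ, Z))))))))))))
  [29] S(S(S(S(S(S(S(S(S(add(Z, mul(add(Z, Z), add(SSSZ, Z))))))))))))
  [30] S(S(S(S(S(S(S(S(S(mul(add(Z, Z), add(SSSZ, Z)))))))))))
  [31] S(S(S(S(S(S(S(S(S(mul(Z, add(SSSZ, Z)))))))))))
  [32] S^9(Z)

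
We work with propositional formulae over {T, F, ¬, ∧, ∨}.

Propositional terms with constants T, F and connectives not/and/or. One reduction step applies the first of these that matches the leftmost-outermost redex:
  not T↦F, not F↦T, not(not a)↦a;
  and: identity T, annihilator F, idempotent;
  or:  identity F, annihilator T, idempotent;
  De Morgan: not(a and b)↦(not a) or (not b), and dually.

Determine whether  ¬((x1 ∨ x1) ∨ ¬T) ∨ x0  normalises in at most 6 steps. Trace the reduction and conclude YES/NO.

Answer: YES — reaches normal form ¬x1 ∨ x0 in 5 ≤ 6 steps

Reduction:
  start: ¬((x1 ∨ x1) ∨ ¬T) ∨ x0
  [1] (¬(x1 ∨ x1) ∧ ¬¬T) ∨ x0
  [2] ((¬x1 ∧ ¬x1) ∧ ¬¬T) ∨ x0
  [3] (¬x1 ∧ ¬¬T) ∨ x0
  [4] (¬x1 ∧ T) ∨ x0
  [5] ¬x1 ∨ x0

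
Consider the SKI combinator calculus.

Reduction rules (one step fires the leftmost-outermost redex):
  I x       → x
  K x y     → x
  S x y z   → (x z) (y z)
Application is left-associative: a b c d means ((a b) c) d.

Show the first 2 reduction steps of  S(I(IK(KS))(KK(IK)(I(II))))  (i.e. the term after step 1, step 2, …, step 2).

Answer: after 2 steps: S(K(KS)(KK(IK)(I(II))))

Reduction:
  start: S(I(IK(KS))(KK(IK)(I(II))))
  step 1: S(IK(KS)(KK(IK)(I(II))))
  step 2: S(K(KS)(KK(IK)(I(II))))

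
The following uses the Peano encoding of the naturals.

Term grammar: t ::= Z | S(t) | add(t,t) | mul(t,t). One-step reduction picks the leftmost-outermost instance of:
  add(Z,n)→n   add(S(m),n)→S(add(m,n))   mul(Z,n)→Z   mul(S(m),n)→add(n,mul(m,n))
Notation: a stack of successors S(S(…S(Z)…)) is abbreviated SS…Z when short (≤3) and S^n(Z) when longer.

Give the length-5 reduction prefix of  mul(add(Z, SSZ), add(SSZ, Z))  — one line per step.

  start: mul(add(Z, SSZ), add(SSZ, Z))
  →1  mul(SSZ, add(SSZ, Z))
  →2  add(add(SSZ, Z), mul(SZ, add(SSZ, Z)))
  →3  add(S(add(SZ, Z)), mul(SZ, add(SSZ, Z)))
  →4  S(add(add(SZ, Z), mul(SZ, add(SSZ, Z))))
  →5  S(add(S(add(Z, Z)), mul(SZ, add(SSZ, Z))))

Answer: after 5 steps: S(add(S(add(Z, Z)), mul(SZ, add(SSZ, Z))))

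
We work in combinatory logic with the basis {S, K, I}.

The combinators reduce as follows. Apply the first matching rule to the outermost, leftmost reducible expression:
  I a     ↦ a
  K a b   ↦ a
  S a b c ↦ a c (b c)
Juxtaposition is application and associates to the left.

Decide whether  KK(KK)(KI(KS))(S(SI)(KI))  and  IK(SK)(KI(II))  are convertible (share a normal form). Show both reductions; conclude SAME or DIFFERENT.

Answer: DIFFERENT — A ⇓ I, B ⇓ SK

Working:
Term A:
  start: KK(KK)(KI(KS))(S(SI)(KI))
  →1  K(KI(KS))(S(SI)(KI))
  →2  KI(KS)
  →3  I

Term B:
  start: IK(SK)(KI(II))
  →1  K(SK)(KI(II))
  →2  SK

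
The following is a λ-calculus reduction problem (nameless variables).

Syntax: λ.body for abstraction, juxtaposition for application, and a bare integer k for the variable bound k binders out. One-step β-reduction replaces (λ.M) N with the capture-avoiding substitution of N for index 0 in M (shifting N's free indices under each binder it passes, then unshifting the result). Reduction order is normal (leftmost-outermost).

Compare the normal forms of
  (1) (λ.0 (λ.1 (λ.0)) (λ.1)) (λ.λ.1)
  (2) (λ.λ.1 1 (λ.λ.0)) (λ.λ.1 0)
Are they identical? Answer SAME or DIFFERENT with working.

Term A:
  start: (λ.0 (λ.1 (λ.0)) (λ.1)) (λ.λ.1)
  [1] (λ.λ.1) (λ.(λ.λ.1) (λ.0)) (λ.λ.λ.1)
  [2] (λ.λ.(λ.λ.1) (λ.0)) (λ.λ.λ.1)
  [3] λ.(λ.λ.1) (λ.0)
  [4] λ.λ.λ.0

Term B:
  start: (λ.λ.1 1 (λ.λ.0)) (λ.λ.1 0)
  [1] λ.(λ.λ.1 0) (λ.λ.1 0) (λ.λ.0)
  [2] λ.(λ.(λ.λ.1 0) 0) (λ.λ.0)
  [3] λ.(λ.λ.1 0) (λ.λ.0)
  [4] λ.λ.(λ.λ.0) 0
  [5] λ.λ.λ.0

Answer: SAME — A ⇓ λ.λ.λ.0, B ⇓ λ.λ.λ.0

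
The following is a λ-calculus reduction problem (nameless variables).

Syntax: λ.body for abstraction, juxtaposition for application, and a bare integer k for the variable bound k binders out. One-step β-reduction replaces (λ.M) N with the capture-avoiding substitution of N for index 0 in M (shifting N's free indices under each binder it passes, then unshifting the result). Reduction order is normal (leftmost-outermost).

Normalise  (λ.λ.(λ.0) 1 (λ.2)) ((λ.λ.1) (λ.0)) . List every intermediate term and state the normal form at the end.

Answer: normal form = λ.λ.0  (in 4 steps)

Working:
  start: (λ.λ.(λ.0) 1 (λ.2)) ((λ.λ.1) (λ.0))
  step 1: λ.(λ.0) ((λ.λ.1) (λ.0)) (λ.(λ.λ.1) (λ.0))
  step 2: λ.(λ.λ.1) (λ.0) (λ.(λ.λ.1) (λ.0))
  step 3: λ.(λ.λ.0) (λ.(λ.λ.1) (λ.0))
  step 4: λ.λ.0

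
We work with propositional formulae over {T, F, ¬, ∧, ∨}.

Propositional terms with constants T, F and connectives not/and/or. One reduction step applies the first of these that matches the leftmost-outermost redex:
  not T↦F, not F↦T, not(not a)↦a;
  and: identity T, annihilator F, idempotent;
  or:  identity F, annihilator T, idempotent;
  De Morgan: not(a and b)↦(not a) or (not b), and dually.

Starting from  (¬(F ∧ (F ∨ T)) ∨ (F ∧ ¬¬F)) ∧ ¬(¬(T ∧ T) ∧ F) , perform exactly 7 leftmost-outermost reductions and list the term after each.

  start: (¬(F ∧ (F ∨ T)) ∨ (F ∧ ¬¬F)) ∧ ¬(¬(T ∧ T) ∧ F)
  →1  ((¬F ∨ ¬(F ∨ T)) ∨ (F ∧ ¬¬F)) ∧ ¬(¬(T ∧ T) ∧ F)
  →2  ((T ∨ ¬(F ∨ T)) ∨ (F ∧ ¬¬F)) ∧ ¬(¬(T ∧ T) ∧ F)
  →3  (T ∨ (F ∧ ¬¬F)) ∧ ¬(¬(T ∧ T) ∧ F)
  →4  T ∧ ¬(¬(T ∧ T) ∧ F)
  →5  ¬(¬(T ∧ T) ∧ F)
  →6  ¬¬(T ∧ T) ∨ ¬F
  →7  (T ∧ T) ∨ ¬F

Answer: after 7 steps: (T ∧ T) ∨ ¬F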